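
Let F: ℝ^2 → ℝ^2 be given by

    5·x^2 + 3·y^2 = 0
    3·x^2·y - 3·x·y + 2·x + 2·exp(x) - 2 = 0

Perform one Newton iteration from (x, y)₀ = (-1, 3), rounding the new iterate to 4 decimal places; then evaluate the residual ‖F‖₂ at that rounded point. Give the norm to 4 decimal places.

9.0933

At (-1, 3): F = (32.0000, 14.735759).
Jacobian J = [[10·x, 6·y], [6·x·y - 3·y + 2·exp(x) + 2, 3·x^2 - 3·x]].
At the point, J = [[-10.0000, 18.0000], [-24.264241, 6.0000]] (det J = 376.756340).
Solving J·Δ = −F gives Δ = (0.1944, -1.6698).
Then the next iterate is (x, y)₁ = (-0.8056, 1.3302).
Re-evaluating at (-0.8056, 1.3302): F = (8.553253, 3.087132), so ‖F‖₂ = 9.0933.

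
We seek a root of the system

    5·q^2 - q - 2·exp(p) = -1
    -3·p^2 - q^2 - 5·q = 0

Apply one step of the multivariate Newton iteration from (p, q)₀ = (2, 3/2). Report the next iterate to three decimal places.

(0.824, 0.546)

At (2, 3/2): F = (-4.02811, -21.750).
Jacobian J = [[-2·exp(p), 10·q - 1], [-6·p, -2·q - 5]].
At the point, J = [[-14.77811, 14.000], [-12.000, -8.000]] (det J = 286.22490).
Solving J·Δ = −F gives Δ = (-1.176, -0.954).
Then the next iterate is (p, q)₁ = (0.824, 0.546).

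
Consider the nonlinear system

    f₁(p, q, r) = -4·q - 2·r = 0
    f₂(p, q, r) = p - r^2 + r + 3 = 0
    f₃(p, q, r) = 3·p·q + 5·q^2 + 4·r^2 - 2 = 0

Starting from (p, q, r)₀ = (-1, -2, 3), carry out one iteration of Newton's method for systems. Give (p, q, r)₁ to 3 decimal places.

(-19.273, 0.727, -1.455)

At (-1, -2, 3): F = (2.000, -4.000, 60.000).
Jacobian J = [[0, -4, -2], [1, 0, -2·r + 1], [3·q, 3·p + 10·q, 8·r]].
At the point, J = [[0.000, -4.000, -2.000], [1.000, 0.000, -5.000], [-6.000, -23.000, 24.000]] (det J = 22.000).
Solving J·Δ = −F gives Δ = (-18.273, 2.727, -4.455).
Then the next iterate is (p, q, r)₁ = (-19.273, 0.727, -1.455).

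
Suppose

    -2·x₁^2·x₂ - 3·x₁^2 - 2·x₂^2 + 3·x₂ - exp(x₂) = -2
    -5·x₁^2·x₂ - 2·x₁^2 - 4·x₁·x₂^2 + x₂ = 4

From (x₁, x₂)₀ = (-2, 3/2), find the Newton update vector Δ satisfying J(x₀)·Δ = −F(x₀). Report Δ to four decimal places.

At (-2, 3/2): F = (-26.481689, -22.5000).
Jacobian J = [[-4·x₁·x₂ - 6·x₁, -2·x₁^2 - 4·x₂ - exp(x₂) + 3], [-10·x₁·x₂ - 4·x₁ - 4·x₂^2, -5·x₁^2 - 8·x₁·x₂ + 1]].
At the point, J = [[24.0000, -15.481689], [29.0000, 5.0000]] (det J = 568.968983).
Solving J·Δ = −F gives Δ = (0.8449, -0.4007).

(0.8449, -0.4007)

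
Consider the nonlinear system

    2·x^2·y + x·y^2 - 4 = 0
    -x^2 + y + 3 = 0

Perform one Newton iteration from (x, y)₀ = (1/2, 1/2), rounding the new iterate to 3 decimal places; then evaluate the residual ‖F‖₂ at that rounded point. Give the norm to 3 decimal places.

At (1/2, 1/2): F = (-3.625, 3.250).
Jacobian J = [[4·x·y + y^2, 2·x^2 + 2·x·y], [-2·x, 1]].
At the point, J = [[1.250, 1.000], [-1.000, 1.000]] (det J = 2.250).
Solving J·Δ = −F gives Δ = (3.056, -0.194).
Then the next iterate is (x, y)₁ = (3.556, 0.306).
Re-evaluating at (3.556, 0.306): F = (4.07179, -9.33914), so ‖F‖₂ = 10.188.

10.188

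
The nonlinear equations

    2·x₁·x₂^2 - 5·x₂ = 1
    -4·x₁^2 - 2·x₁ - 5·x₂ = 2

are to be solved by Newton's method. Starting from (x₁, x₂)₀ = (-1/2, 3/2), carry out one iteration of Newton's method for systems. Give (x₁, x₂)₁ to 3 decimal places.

(-3.923, -1.769)

At (-1/2, 3/2): F = (-10.750, -9.500).
Jacobian J = [[2·x₂^2, 4·x₁·x₂ - 5], [-8·x₁ - 2, -5]].
At the point, J = [[4.500, -8.000], [2.000, -5.000]] (det J = -6.500).
Solving J·Δ = −F gives Δ = (-3.423, -3.269).
Then the next iterate is (x₁, x₂)₁ = (-3.923, -1.769).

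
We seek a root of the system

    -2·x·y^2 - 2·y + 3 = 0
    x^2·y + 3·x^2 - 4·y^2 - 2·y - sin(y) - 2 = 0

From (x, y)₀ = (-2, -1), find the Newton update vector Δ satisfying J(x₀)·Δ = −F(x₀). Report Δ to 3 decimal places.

(1.350, 0.630)

At (-2, -1): F = (9.000, 4.84147).
Jacobian J = [[-2·y^2, -4·x·y - 2], [2·x·y + 6·x, x^2 - 8·y - cos(y) - 2]].
At the point, J = [[-2.000, -10.000], [-8.000, 9.45970]] (det J = -98.91940).
Solving J·Δ = −F gives Δ = (1.350, 0.630).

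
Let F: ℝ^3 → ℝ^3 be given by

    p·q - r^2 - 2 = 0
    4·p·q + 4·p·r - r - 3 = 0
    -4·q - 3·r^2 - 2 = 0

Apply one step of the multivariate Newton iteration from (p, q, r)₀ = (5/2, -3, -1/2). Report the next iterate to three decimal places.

At (5/2, -3, -1/2): F = (-9.750, -37.500, 9.250).
Jacobian J = [[q, p, -2·r], [4·q + 4·r, 4·p, 4·p - 1], [0, -4, -6·r]].
At the point, J = [[-3.000, 2.500, 1.000], [-14.000, 10.000, 9.000], [0.000, -4.000, 3.000]] (det J = -37.000).
Solving J·Δ = −F gives Δ = (-2.611, 1.304, -1.345).
Then the next iterate is (p, q, r)₁ = (-0.111, -1.696, -1.845).

(-0.111, -1.696, -1.845)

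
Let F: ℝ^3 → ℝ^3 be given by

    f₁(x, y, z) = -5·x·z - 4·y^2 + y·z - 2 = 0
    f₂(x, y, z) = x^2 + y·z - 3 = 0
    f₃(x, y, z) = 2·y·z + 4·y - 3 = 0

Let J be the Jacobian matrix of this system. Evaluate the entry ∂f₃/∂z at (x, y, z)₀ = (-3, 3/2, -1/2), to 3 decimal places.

3.000

∂f₃/∂z = 2·y.
At (-3, 3/2, -1/2) this is 3.000.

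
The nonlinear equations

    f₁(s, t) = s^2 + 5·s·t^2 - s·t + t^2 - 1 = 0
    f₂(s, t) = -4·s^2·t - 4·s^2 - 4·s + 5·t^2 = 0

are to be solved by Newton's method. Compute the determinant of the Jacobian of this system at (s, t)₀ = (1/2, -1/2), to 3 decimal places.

-40.500

J = [[2·s + 5·t^2 - t, 10·s·t - s + 2·t], [-8·s·t - 8·s - 4, -4·s^2 + 10·t]].
At the point, J = [[2.750, -4.000], [-6.000, -6.000]].
det J = -40.500.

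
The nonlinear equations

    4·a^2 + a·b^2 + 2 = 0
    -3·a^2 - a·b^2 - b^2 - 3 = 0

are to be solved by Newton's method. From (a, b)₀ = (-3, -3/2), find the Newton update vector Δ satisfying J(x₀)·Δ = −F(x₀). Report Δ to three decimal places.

At (-3, -3/2): F = (31.250, -25.500).
Jacobian J = [[8·a + b^2, 2·a·b], [-6·a - b^2, -2·a·b - 2·b]].
At the point, J = [[-21.750, 9.000], [15.750, -6.000]] (det J = -11.250).
Solving J·Δ = −F gives Δ = (3.733, 5.550).

(3.733, 5.550)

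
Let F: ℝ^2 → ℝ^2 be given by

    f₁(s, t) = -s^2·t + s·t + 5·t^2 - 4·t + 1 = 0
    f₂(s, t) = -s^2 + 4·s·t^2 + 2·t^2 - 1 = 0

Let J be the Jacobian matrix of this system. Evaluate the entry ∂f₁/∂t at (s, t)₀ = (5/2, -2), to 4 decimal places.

∂f₁/∂t = -s^2 + s + 10·t - 4.
At (5/2, -2) this is -27.7500.

-27.7500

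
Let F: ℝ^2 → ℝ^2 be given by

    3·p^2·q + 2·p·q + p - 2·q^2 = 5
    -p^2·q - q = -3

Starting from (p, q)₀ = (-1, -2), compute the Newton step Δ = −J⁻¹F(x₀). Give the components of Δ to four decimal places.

(1.7222, 0.0556)

At (-1, -2): F = (-16.0000, 7.0000).
Jacobian J = [[6·p·q + 2·q + 1, 3·p^2 + 2·p - 4·q], [-2·p·q, -p^2 - 1]].
At the point, J = [[9.0000, 9.0000], [-4.0000, -2.0000]] (det J = 18.0000).
Solving J·Δ = −F gives Δ = (1.7222, 0.0556).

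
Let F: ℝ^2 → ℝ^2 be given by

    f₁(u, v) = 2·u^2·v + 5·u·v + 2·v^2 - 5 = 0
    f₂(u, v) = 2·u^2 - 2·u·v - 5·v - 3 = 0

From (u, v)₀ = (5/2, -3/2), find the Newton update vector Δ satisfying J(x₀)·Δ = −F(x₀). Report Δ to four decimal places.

At (5/2, -3/2): F = (-38.0000, 24.5000).
Jacobian J = [[4·u·v + 5·v, 2·u^2 + 5·u + 4·v], [4·u - 2·v, -2·u - 5]].
At the point, J = [[-22.5000, 19.0000], [13.0000, -10.0000]] (det J = -22.0000).
Solving J·Δ = −F gives Δ = (-3.8864, -2.6023).

(-3.8864, -2.6023)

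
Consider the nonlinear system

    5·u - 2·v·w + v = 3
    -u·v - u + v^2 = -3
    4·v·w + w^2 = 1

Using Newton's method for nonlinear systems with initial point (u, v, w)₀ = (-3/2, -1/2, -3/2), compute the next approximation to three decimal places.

(2.865, -4.135, 3.712)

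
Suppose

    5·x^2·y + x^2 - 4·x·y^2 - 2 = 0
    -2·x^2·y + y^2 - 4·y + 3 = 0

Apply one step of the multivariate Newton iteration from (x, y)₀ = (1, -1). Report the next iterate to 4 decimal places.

(2.1364, 0.8182)

At (1, -1): F = (-10.0000, 10.0000).
Jacobian J = [[10·x·y + 2·x - 4·y^2, 5·x^2 - 8·x·y], [-4·x·y, -2·x^2 + 2·y - 4]].
At the point, J = [[-12.0000, 13.0000], [4.0000, -8.0000]] (det J = 44.0000).
Solving J·Δ = −F gives Δ = (1.1364, 1.8182).
Then the next iterate is (x, y)₁ = (2.1364, 0.8182).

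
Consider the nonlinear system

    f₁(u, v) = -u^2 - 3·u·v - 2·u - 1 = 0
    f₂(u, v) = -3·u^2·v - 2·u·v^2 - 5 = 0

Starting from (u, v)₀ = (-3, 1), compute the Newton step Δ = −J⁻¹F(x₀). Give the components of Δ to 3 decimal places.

(1.000, -0.667)

At (-3, 1): F = (5.000, -26.000).
Jacobian J = [[-2·u - 3·v - 2, -3·u], [-6·u·v - 2·v^2, -3·u^2 - 4·u·v]].
At the point, J = [[1.000, 9.000], [16.000, -15.000]] (det J = -159.000).
Solving J·Δ = −F gives Δ = (1.000, -0.667).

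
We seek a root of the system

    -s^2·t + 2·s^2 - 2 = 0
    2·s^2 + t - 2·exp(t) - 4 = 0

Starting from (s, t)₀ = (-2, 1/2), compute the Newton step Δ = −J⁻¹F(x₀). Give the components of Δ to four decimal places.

At (-2, 1/2): F = (4.0000, 1.202557).
Jacobian J = [[-2·s·t + 4·s, -s^2], [4·s, -2·exp(t) + 1]].
At the point, J = [[-6.0000, -4.0000], [-8.0000, -2.297443]] (det J = -18.215345).
Solving J·Δ = −F gives Δ = (-0.2404, 1.3606).

(-0.2404, 1.3606)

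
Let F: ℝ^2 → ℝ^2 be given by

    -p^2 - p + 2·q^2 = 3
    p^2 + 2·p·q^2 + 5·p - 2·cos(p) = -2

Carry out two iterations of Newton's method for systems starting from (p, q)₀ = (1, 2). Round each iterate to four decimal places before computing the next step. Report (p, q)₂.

(0.0649, 1.2284)

At (1, 2): F = (3.0000, 14.919395).
Jacobian J = [[-2·p - 1, 4·q], [2·p + 2·q^2 + 2·sin(p) + 5, 4·p·q]].
At the point, J = [[-3.0000, 8.0000], [16.682942, 8.0000]] (det J = -157.463536).
Solving J·Δ = −F gives Δ = (-0.6056, -0.6021).
Then the next iterate is (p, q)₁ = (0.3944, 1.3979).
Round to (0.3944, 1.3979) and repeat: F = (0.358297, 3.822510), J = [[-1.7888, 5.5916], [10.465557, 2.205327]].
Δ = (-0.3295, -0.1695), so (p, q)₂ = (0.0649, 1.2284).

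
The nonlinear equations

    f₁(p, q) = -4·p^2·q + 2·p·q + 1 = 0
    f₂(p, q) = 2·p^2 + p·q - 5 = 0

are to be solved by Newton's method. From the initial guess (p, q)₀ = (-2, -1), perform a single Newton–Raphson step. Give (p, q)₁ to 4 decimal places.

At (-2, -1): F = (21.0000, 5.0000).
Jacobian J = [[-8·p·q + 2·q, -4·p^2 + 2·p], [4·p + q, p]].
At the point, J = [[-18.0000, -20.0000], [-9.0000, -2.0000]] (det J = -144.0000).
Solving J·Δ = −F gives Δ = (0.4028, 0.6875).
Then the next iterate is (p, q)₁ = (-1.5972, -0.3125).

(-1.5972, -0.3125)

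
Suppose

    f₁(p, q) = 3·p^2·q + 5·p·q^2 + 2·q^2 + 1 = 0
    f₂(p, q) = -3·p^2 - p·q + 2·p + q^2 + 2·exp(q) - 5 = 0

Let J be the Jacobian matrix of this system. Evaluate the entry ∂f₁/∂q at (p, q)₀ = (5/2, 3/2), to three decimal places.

∂f₁/∂q = 3·p^2 + 10·p·q + 4·q.
At (5/2, 3/2) this is 62.250.

62.250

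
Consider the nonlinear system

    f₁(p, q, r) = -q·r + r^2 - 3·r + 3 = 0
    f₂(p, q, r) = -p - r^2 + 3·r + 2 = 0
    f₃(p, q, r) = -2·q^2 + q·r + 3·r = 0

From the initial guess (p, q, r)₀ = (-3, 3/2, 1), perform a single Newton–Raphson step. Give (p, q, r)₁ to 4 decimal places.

(3.8529, 1.3676, 0.8529)

At (-3, 3/2, 1): F = (-0.5000, 7.0000, 0.0000).
Jacobian J = [[0, -r, -q + 2·r - 3], [-1, 0, -2·r + 3], [0, -4·q + r, q + 3]].
At the point, J = [[0.0000, -1.0000, -2.5000], [-1.0000, 0.0000, 1.0000], [0.0000, -5.0000, 4.5000]] (det J = -17.0000).
Solving J·Δ = −F gives Δ = (6.8529, -0.1324, -0.1471).
Then the next iterate is (p, q, r)₁ = (3.8529, 1.3676, 0.8529).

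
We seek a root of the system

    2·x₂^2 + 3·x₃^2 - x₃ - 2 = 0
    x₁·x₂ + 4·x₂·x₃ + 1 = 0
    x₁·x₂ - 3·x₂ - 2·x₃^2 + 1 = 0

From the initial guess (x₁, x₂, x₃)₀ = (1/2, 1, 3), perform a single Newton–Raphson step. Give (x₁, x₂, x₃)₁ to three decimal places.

(3.359, 0.073, 1.806)

At (1/2, 1, 3): F = (24.000, 13.500, -19.500).
Jacobian J = [[0, 4·x₂, 6·x₃ - 1], [x₂, x₁ + 4·x₃, 4·x₂], [x₂, x₁ - 3, -4·x₃]].
At the point, J = [[0.000, 4.000, 17.000], [1.000, 12.500, 4.000], [1.000, -2.500, -12.000]] (det J = -191.000).
Solving J·Δ = −F gives Δ = (2.859, -0.927, -1.194).
Then the next iterate is (x₁, x₂, x₃)₁ = (3.359, 0.073, 1.806).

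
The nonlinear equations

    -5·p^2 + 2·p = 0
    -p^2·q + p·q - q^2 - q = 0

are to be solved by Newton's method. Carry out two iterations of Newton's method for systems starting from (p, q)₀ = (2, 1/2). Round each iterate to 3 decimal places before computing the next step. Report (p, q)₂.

At (2, 1/2): F = (-16.000, -1.750).
Jacobian J = [[-10·p + 2, 0], [-2·p·q + q, -p^2 + p - 2·q - 1]].
At the point, J = [[-18.000, 0.000], [-1.500, -4.000]] (det J = 72.000).
Solving J·Δ = −F gives Δ = (-0.889, -0.104).
Then the next iterate is (p, q)₁ = (1.111, 0.396).
Round to (1.111, 0.396) and repeat: F = (-3.94960, -0.60165), J = [[-9.110, 0.000], [-0.48391, -1.91532]].
Δ = (-0.434, -0.205), so (p, q)₂ = (0.677, 0.191).

(0.677, 0.191)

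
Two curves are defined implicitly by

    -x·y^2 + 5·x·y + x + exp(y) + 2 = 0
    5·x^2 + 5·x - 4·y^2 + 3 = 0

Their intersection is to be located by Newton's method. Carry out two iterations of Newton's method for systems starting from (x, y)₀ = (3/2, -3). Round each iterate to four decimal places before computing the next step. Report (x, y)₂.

(0.5252, -1.3665)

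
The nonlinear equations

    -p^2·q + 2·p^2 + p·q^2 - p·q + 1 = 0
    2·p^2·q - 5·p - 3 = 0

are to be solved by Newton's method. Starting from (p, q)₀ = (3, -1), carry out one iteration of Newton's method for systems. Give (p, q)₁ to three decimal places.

(3.667, 1.630)

At (3, -1): F = (34.000, -36.000).
Jacobian J = [[-2·p·q + 4·p + q^2 - q, -p^2 + 2·p·q - p], [4·p·q - 5, 2·p^2]].
At the point, J = [[20.000, -18.000], [-17.000, 18.000]] (det J = 54.000).
Solving J·Δ = −F gives Δ = (0.667, 2.630).
Then the next iterate is (p, q)₁ = (3.667, 1.630).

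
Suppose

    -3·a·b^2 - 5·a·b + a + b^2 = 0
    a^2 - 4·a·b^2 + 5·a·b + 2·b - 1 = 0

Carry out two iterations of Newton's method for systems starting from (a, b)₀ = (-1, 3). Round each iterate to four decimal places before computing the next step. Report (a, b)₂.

At (-1, 3): F = (50.0000, 27.0000).
Jacobian J = [[-3·b^2 - 5·b + 1, -6·a·b - 5·a + 2·b], [2·a - 4·b^2 + 5·b, -8·a·b + 5·a + 2]].
At the point, J = [[-41.0000, 29.0000], [-23.0000, 21.0000]] (det J = -194.0000).
Solving J·Δ = −F gives Δ = (1.3763, 0.2216).
Then the next iterate is (a, b)₁ = (0.3763, 3.2216).
Round to (0.3763, 3.2216) and repeat: F = (-7.022956, -3.975787), J = [[-46.244120, -2.712028], [-24.654226, -5.816805]].
Δ = (-0.1488, -0.0530), so (a, b)₂ = (0.2275, 3.1686).

(0.2275, 3.1686)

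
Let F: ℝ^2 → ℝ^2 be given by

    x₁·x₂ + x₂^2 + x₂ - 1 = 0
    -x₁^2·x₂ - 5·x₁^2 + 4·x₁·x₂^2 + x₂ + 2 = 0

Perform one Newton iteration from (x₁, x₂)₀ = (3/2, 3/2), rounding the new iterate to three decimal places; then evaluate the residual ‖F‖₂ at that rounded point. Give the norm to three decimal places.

2.381

At (3/2, 3/2): F = (5.000, 2.375).
Jacobian J = [[x₂, x₁ + 2·x₂ + 1], [-2·x₁·x₂ - 10·x₁ + 4·x₂^2, -x₁^2 + 8·x₁·x₂ + 1]].
At the point, J = [[1.500, 5.500], [-10.500, 16.750]] (det J = 82.875).
Solving J·Δ = −F gives Δ = (-0.853, -0.676).
Then the next iterate is (x₁, x₂)₁ = (0.647, 0.824).
Re-evaluating at (0.647, 0.824): F = (1.03610, 2.14321), so ‖F‖₂ = 2.381.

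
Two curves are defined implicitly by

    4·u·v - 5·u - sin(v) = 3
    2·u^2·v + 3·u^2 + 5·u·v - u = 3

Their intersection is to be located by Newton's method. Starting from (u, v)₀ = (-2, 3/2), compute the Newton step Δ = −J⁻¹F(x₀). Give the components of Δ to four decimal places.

At (-2, 3/2): F = (-5.997495, 8.0000).
Jacobian J = [[4·v - 5, 4·u - cos(v)], [4·u·v + 6·u + 5·v - 1, 2·u^2 + 5·u]].
At the point, J = [[1.0000, -8.070737], [-17.5000, -2.0000]] (det J = -143.237901).
Solving J·Δ = −F gives Δ = (0.5345, -0.6769).

(0.5345, -0.6769)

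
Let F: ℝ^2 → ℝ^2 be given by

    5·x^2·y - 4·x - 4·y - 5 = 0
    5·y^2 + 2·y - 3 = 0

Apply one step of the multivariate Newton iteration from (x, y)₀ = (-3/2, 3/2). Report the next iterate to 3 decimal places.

(-1.233, 0.838)

At (-3/2, 3/2): F = (11.875, 11.250).
Jacobian J = [[10·x·y - 4, 5·x^2 - 4], [0, 10·y + 2]].
At the point, J = [[-26.500, 7.250], [0.000, 17.000]] (det J = -450.500).
Solving J·Δ = −F gives Δ = (0.267, -0.662).
Then the next iterate is (x, y)₁ = (-1.233, 0.838).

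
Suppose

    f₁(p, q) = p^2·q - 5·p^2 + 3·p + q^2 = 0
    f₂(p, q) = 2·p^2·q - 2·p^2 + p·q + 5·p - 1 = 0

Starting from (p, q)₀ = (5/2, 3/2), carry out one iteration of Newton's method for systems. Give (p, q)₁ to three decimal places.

(1.324, 0.968)

At (5/2, 3/2): F = (-12.125, 21.500).
Jacobian J = [[2·p·q - 10·p + 3, p^2 + 2·q], [4·p·q - 4·p + q + 5, 2·p^2 + p]].
At the point, J = [[-14.500, 9.250], [11.500, 15.000]] (det J = -323.875).
Solving J·Δ = −F gives Δ = (-1.176, -0.532).
Then the next iterate is (p, q)₁ = (1.324, 0.968).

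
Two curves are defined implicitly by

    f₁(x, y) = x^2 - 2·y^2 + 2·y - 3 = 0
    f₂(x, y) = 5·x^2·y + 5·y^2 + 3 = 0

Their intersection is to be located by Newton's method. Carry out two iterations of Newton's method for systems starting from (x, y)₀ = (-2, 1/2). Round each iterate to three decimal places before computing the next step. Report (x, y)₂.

(-1.852, -0.233)

At (-2, 1/2): F = (1.500, 14.250).
Jacobian J = [[2·x, -4·y + 2], [10·x·y, 5·x^2 + 10·y]].
At the point, J = [[-4.000, 0.000], [-10.000, 25.000]] (det J = -100.000).
Solving J·Δ = −F gives Δ = (0.375, -0.420).
Then the next iterate is (x, y)₁ = (-1.625, 0.080).
Round to (-1.625, 0.080) and repeat: F = (-0.21217, 4.08825), J = [[-3.250, 1.680], [-1.300, 14.00313]].
Δ = (-0.227, -0.313), so (x, y)₂ = (-1.852, -0.233).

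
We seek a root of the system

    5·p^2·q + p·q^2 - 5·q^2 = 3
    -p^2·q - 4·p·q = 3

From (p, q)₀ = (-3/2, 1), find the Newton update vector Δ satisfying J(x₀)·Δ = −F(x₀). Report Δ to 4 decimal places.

(0.1452, -0.1613)

At (-3/2, 1): F = (1.7500, 0.7500).
Jacobian J = [[10·p·q + q^2, 5·p^2 + 2·p·q - 10·q], [-2·p·q - 4·q, -p^2 - 4·p]].
At the point, J = [[-14.0000, -1.7500], [-1.0000, 3.7500]] (det J = -54.2500).
Solving J·Δ = −F gives Δ = (0.1452, -0.1613).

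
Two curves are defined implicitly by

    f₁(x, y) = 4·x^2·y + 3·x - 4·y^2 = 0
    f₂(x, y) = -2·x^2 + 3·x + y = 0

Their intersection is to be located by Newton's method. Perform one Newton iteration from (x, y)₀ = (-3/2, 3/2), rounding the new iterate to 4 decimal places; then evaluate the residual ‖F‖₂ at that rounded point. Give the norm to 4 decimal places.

At (-3/2, 3/2): F = (0.0000, -7.5000).
Jacobian J = [[8·x·y + 3, 4·x^2 - 8·y], [-4·x + 3, 1]].
At the point, J = [[-15.0000, -3.0000], [9.0000, 1.0000]] (det J = 12.0000).
Solving J·Δ = −F gives Δ = (1.8750, -9.3750).
Then the next iterate is (x, y)₁ = (0.3750, -7.8750).
Re-evaluating at (0.3750, -7.8750): F = (-251.367188, -7.031250), so ‖F‖₂ = 251.4655.

251.4655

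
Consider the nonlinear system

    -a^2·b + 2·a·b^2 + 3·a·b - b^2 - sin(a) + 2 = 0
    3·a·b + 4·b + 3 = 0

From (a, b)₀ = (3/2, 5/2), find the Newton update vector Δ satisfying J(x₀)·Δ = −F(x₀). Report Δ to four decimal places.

(9.7634, -11.4677)

At (3/2, 5/2): F = (19.127505, 24.2500).
Jacobian J = [[-2·a·b + 2·b^2 + 3·b - cos(a), -a^2 + 4·a·b + 3·a - 2·b], [3·b, 3·a + 4]].
At the point, J = [[12.429263, 12.2500], [7.5000, 8.5000]] (det J = 13.773734).
Solving J·Δ = −F gives Δ = (9.7634, -11.4677).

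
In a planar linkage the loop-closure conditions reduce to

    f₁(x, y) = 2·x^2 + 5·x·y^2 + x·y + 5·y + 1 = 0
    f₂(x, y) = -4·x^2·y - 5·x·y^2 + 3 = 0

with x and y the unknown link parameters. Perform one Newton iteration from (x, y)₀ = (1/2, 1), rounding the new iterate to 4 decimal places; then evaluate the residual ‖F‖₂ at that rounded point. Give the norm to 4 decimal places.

At (1/2, 1): F = (9.5000, -0.5000).
Jacobian J = [[4·x + 5·y^2 + y, 10·x·y + x + 5], [-8·x·y - 5·y^2, -4·x^2 - 10·x·y]].
At the point, J = [[8.0000, 10.5000], [-9.0000, -6.0000]] (det J = 46.5000).
Solving J·Δ = −F gives Δ = (1.1129, -1.7527).
Then the next iterate is (x, y)₁ = (1.6129, -0.7527).
Re-evaluating at (1.6129, -0.7527): F = (5.794364, 6.263434), so ‖F‖₂ = 8.5326.

8.5326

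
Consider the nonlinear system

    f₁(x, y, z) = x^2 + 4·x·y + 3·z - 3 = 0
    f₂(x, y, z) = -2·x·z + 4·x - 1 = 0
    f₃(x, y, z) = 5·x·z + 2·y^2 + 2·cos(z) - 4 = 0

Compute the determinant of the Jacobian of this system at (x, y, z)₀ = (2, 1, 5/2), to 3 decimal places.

-213.576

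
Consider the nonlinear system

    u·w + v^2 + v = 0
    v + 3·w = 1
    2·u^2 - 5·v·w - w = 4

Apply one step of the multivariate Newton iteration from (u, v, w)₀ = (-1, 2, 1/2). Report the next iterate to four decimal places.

(-0.9316, 0.8061, 0.0646)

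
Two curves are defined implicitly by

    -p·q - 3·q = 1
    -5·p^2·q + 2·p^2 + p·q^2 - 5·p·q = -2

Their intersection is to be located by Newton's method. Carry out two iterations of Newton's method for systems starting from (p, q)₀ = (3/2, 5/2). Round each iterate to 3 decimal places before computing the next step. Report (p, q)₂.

At (3/2, 5/2): F = (-12.250, -31.000).
Jacobian J = [[-q, -p - 3], [-10·p·q + 4·p + q^2 - 5·q, -5·p^2 + 2·p·q - 5·p]].
At the point, J = [[-2.500, -4.500], [-37.750, -11.250]] (det J = -141.750).
Solving J·Δ = −F gives Δ = (-0.012, -2.716).
Then the next iterate is (p, q)₁ = (1.488, -0.216).
Round to (1.488, -0.216) and repeat: F = (-0.03059, 10.49603), J = [[0.216, -4.488], [10.29274, -19.15354]].
Δ = (-1.134, -0.061), so (p, q)₂ = (0.354, -0.277).

(0.354, -0.277)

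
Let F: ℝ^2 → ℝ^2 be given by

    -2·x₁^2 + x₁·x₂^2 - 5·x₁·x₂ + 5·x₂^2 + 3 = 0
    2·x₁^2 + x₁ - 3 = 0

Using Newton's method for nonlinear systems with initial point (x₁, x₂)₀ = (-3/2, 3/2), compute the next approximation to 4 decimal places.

(-1.5000, 0.5208)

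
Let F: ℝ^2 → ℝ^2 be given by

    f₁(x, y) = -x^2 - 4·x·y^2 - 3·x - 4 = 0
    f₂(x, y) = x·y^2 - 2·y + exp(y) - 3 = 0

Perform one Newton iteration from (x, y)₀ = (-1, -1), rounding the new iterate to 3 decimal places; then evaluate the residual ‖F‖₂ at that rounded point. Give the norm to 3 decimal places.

24.543

At (-1, -1): F = (2.000, -1.63212).
Jacobian J = [[-2·x - 4·y^2 - 3, -8·x·y], [y^2, 2·x·y + exp(y) - 2]].
At the point, J = [[-5.000, -8.000], [1.000, 0.36788]] (det J = 6.16060).
Solving J·Δ = −F gives Δ = (2.000, -1.000).
Then the next iterate is (x, y)₁ = (1.000, -2.000).
Re-evaluating at (1.000, -2.000): F = (-24.000, 5.13534), so ‖F‖₂ = 24.543.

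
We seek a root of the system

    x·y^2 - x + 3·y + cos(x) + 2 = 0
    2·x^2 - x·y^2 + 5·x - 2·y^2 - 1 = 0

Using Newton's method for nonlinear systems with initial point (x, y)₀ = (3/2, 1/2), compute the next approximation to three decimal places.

(0.219, -0.541)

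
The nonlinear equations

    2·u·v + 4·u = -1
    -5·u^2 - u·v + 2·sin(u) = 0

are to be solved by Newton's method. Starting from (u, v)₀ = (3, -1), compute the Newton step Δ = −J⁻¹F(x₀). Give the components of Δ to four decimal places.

(-1.2748, -0.7417)

At (3, -1): F = (7.0000, -41.717760).
Jacobian J = [[2·v + 4, 2·u], [-10·u - v + 2·cos(u), -u]].
At the point, J = [[2.0000, 6.0000], [-30.979985, -3.0000]] (det J = 179.879910).
Solving J·Δ = −F gives Δ = (-1.2748, -0.7417).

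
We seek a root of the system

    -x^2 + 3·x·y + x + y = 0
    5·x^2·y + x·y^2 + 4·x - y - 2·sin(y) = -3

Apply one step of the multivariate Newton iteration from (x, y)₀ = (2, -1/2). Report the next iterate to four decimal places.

(-1.6879, -2.0851)

At (2, -1/2): F = (-5.5000, 2.958851).
Jacobian J = [[-2·x + 3·y + 1, 3·x + 1], [10·x·y + y^2 + 4, 5·x^2 + 2·x·y - 2·cos(y) - 1]].
At the point, J = [[-4.5000, 7.0000], [-5.7500, 15.244835]] (det J = -28.351757).
Solving J·Δ = −F gives Δ = (-3.6879, -1.5851).
Then the next iterate is (x, y)₁ = (-1.6879, -2.0851).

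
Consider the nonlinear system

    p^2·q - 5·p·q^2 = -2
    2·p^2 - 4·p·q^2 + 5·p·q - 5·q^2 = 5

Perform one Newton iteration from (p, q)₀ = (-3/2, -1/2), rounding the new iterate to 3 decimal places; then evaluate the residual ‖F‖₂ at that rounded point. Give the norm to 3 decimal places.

2.052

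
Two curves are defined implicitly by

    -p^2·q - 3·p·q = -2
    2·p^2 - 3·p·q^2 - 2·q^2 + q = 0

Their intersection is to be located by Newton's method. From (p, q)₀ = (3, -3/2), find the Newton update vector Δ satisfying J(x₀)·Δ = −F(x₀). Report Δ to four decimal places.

At (3, -3/2): F = (29.0000, -8.2500).
Jacobian J = [[-2·p·q - 3·q, -p^2 - 3·p], [4·p - 3·q^2, -6·p·q - 4·q + 1]].
At the point, J = [[13.5000, -18.0000], [5.2500, 34.0000]] (det J = 553.5000).
Solving J·Δ = −F gives Δ = (-1.5131, 0.4763).

(-1.5131, 0.4763)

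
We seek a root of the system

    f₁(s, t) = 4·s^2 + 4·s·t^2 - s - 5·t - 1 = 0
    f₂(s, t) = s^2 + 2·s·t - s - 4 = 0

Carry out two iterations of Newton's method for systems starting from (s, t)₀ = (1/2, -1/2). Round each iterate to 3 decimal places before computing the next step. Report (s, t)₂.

(-3.825, -4.704)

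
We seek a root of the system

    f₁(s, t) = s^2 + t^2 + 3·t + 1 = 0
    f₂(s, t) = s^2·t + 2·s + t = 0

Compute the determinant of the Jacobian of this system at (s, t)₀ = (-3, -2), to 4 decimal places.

-46.0000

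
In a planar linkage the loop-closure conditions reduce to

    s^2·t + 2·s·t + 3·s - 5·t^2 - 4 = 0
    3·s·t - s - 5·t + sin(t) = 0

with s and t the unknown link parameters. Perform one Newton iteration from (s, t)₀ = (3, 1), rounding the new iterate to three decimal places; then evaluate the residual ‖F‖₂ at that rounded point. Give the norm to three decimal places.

At (3, 1): F = (15.000, 1.84147).
Jacobian J = [[2·s·t + 2·t + 3, s^2 + 2·s - 10·t], [3·t - 1, 3·s + cos(t) - 5]].
At the point, J = [[11.000, 5.000], [2.000, 4.54030]] (det J = 39.94333).
Solving J·Δ = −F gives Δ = (-1.475, 0.244).
Then the next iterate is (s, t)₁ = (1.525, 1.244).
Re-evaluating at (1.525, 1.244): F = (-0.47540, -1.10662), so ‖F‖₂ = 1.204.

1.204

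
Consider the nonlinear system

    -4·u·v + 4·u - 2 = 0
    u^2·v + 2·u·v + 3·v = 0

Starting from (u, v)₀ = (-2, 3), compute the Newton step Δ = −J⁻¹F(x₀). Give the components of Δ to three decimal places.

(1.250, -0.500)

At (-2, 3): F = (14.000, 9.000).
Jacobian J = [[-4·v + 4, -4·u], [2·u·v + 2·v, u^2 + 2·u + 3]].
At the point, J = [[-8.000, 8.000], [-6.000, 3.000]] (det J = 24.000).
Solving J·Δ = −F gives Δ = (1.250, -0.500).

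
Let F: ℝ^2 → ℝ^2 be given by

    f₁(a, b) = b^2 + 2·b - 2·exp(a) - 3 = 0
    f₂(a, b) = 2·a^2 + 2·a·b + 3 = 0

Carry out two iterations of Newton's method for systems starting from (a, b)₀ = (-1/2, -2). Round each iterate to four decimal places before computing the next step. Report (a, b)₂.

(0.5290, -3.8738)

At (-1/2, -2): F = (-4.213061, 5.5000).
Jacobian J = [[-2·exp(a), 2·b + 2], [4·a + 2·b, 2·a]].
At the point, J = [[-1.213061, -2.0000], [-6.0000, -1.0000]] (det J = -10.786939).
Solving J·Δ = −F gives Δ = (1.4103, -2.9619).
Then the next iterate is (a, b)₁ = (0.9103, -4.9619).
Round to (0.9103, -4.9619) and repeat: F = (6.726516, -4.376343), J = [[-4.970136, -7.9238], [-6.2826, 1.8206]].
Δ = (-0.3813, 1.0881), so (a, b)₂ = (0.5290, -3.8738).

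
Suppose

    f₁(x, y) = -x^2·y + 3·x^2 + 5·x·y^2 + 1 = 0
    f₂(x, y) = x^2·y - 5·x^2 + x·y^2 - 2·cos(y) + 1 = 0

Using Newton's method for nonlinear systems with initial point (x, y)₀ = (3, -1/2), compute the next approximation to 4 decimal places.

(1.5080, -0.3728)

At (3, -1/2): F = (36.2500, -49.505165).
Jacobian J = [[-2·x·y + 6·x + 5·y^2, -x^2 + 10·x·y], [2·x·y - 10·x + y^2, x^2 + 2·x·y + 2·sin(y)]].
At the point, J = [[22.2500, -24.0000], [-32.7500, 5.041149]] (det J = -673.834436).
Solving J·Δ = −F gives Δ = (-1.4920, 0.1272).
Then the next iterate is (x, y)₁ = (1.5080, -0.3728).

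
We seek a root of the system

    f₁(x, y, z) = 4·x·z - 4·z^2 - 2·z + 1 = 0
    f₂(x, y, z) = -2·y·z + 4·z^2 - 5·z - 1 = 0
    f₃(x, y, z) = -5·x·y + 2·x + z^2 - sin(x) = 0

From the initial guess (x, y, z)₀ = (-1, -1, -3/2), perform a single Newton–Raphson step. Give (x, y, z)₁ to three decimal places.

(-0.002, -1.009, -0.668)

At (-1, -1, -3/2): F = (1.000, 12.500, -3.90853).
Jacobian J = [[4·z, 0, 4·x - 8·z - 2], [0, -2·z, -2·y + 8·z - 5], [-5·y - cos(x) + 2, -5·x, 2·z]].
At the point, J = [[-6.000, 0.000, 6.000], [0.000, 3.000, -15.000], [6.45970, 5.000, -3.000]] (det J = -512.27456).
Solving J·Δ = −F gives Δ = (0.998, -0.009, 0.832).
Then the next iterate is (x, y, z)₁ = (-0.002, -1.009, -0.668).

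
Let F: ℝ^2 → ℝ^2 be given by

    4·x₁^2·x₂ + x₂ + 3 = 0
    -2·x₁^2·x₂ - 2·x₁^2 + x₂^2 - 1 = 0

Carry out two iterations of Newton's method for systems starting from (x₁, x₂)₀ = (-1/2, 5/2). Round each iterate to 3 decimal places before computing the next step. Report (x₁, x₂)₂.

(42.548, -0.391)

At (-1/2, 5/2): F = (8.000, 3.500).
Jacobian J = [[8·x₁·x₂, 4·x₁^2 + 1], [-4·x₁·x₂ - 4·x₁, -2·x₁^2 + 2·x₂]].
At the point, J = [[-10.000, 2.000], [7.000, 4.500]] (det J = -59.000).
Solving J·Δ = −F gives Δ = (0.492, -1.542).
Then the next iterate is (x₁, x₂)₁ = (-0.008, 0.958).
Round to (-0.008, 0.958) and repeat: F = (3.95825, -0.08249), J = [[-0.06131, 1.00026], [0.06266, 1.91587]].
Δ = (42.556, -1.349), so (x₁, x₂)₂ = (42.548, -0.391).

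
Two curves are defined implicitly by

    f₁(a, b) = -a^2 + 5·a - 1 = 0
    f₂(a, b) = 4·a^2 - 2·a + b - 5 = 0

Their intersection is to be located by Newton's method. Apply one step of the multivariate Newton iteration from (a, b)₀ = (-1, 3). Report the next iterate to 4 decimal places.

At (-1, 3): F = (-7.0000, 4.0000).
Jacobian J = [[-2·a + 5, 0], [8·a - 2, 1]].
At the point, J = [[7.0000, 0.0000], [-10.0000, 1.0000]] (det J = 7.0000).
Solving J·Δ = −F gives Δ = (1.0000, 6.0000).
Then the next iterate is (a, b)₁ = (0.0000, 9.0000).

(0.0000, 9.0000)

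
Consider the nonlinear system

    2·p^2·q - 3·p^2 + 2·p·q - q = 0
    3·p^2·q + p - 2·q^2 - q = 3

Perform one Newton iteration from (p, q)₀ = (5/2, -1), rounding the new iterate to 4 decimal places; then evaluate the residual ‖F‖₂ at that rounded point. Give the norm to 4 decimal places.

At (5/2, -1): F = (-35.2500, -20.2500).
Jacobian J = [[4·p·q - 6·p + 2·q, 2·p^2 + 2·p - 1], [6·p·q + 1, 3·p^2 - 4·q - 1]].
At the point, J = [[-27.0000, 16.5000], [-14.0000, 21.7500]] (det J = -356.2500).
Solving J·Δ = −F gives Δ = (-1.2142, 0.1495).
Then the next iterate is (p, q)₁ = (1.2858, -0.8505).
Re-evaluating at (1.2858, -0.8505): F = (-9.108723, -6.528749), so ‖F‖₂ = 11.2068.

11.2068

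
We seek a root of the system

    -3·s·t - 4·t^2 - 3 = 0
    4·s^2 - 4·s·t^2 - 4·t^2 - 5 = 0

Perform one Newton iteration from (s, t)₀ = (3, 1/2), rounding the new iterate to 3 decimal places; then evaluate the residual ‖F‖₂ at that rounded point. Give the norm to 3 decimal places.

4.977

At (3, 1/2): F = (-8.500, 27.000).
Jacobian J = [[-3·t, -3·s - 8·t], [8·s - 4·t^2, -8·s·t - 8·t]].
At the point, J = [[-1.500, -13.000], [23.000, -16.000]] (det J = 323.000).
Solving J·Δ = −F gives Δ = (-1.508, -0.480).
Then the next iterate is (s, t)₁ = (1.492, 0.020).
Re-evaluating at (1.492, 0.020): F = (-3.09112, 3.90027), so ‖F‖₂ = 4.977.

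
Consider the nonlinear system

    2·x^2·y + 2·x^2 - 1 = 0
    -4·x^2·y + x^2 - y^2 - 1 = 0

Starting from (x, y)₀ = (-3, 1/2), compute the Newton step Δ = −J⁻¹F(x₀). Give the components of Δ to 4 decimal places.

(1.3934, -0.0511)

At (-3, 1/2): F = (26.0000, -10.2500).
Jacobian J = [[4·x·y + 4·x, 2·x^2], [-8·x·y + 2·x, -4·x^2 - 2·y]].
At the point, J = [[-18.0000, 18.0000], [6.0000, -37.0000]] (det J = 558.0000).
Solving J·Δ = −F gives Δ = (1.3934, -0.0511).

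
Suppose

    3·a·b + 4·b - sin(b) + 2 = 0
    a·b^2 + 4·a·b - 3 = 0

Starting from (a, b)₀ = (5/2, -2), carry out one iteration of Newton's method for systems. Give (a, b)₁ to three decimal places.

(-0.750, -1.950)

At (5/2, -2): F = (-20.09070, -13.000).
Jacobian J = [[3·b, 3·a - cos(b) + 4], [b^2 + 4·b, 2·a·b + 4·a]].
At the point, J = [[-6.000, 11.91615], [-4.000, 0.000]] (det J = 47.66459).
Solving J·Δ = −F gives Δ = (-3.250, 0.050).
Then the next iterate is (a, b)₁ = (-0.750, -1.950).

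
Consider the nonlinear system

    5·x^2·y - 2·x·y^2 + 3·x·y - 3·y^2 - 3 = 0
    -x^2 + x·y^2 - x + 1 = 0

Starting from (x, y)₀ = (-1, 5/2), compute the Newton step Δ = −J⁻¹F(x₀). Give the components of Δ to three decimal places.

(-0.032, -1.096)

At (-1, 5/2): F = (-4.250, -5.250).
Jacobian J = [[10·x·y - 2·y^2 + 3·y, 5·x^2 - 4·x·y + 3·x - 6·y], [-2·x + y^2 - 1, 2·x·y]].
At the point, J = [[-30.000, -3.000], [7.250, -5.000]] (det J = 171.750).
Solving J·Δ = −F gives Δ = (-0.032, -1.096).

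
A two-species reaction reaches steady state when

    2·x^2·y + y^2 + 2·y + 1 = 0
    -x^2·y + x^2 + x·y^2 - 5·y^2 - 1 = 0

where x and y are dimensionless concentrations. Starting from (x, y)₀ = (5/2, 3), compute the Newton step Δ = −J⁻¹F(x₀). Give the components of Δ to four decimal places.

(-0.6465, -1.6637)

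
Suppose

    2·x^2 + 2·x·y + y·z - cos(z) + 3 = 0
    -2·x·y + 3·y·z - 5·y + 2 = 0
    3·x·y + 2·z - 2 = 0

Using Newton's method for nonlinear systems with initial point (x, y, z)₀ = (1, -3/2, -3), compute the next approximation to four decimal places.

(0.1874, -1.1038, 0.8274)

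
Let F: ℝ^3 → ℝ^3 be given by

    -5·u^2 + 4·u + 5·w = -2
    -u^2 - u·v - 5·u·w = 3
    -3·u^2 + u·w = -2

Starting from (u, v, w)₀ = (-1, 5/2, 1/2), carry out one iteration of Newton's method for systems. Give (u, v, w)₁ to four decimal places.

(-0.7419, 1.3871, 0.6774)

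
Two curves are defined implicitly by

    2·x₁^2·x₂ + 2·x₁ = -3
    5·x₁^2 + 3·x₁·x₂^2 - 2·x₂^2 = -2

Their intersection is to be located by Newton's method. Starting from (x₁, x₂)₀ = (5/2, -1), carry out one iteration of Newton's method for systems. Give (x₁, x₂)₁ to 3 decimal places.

(0.840, -1.702)

At (5/2, -1): F = (-4.500, 38.750).
Jacobian J = [[4·x₁·x₂ + 2, 2·x₁^2], [10·x₁ + 3·x₂^2, 6·x₁·x₂ - 4·x₂]].
At the point, J = [[-8.000, 12.500], [28.000, -11.000]] (det J = -262.000).
Solving J·Δ = −F gives Δ = (-1.660, -0.702).
Then the next iterate is (x₁, x₂)₁ = (0.840, -1.702).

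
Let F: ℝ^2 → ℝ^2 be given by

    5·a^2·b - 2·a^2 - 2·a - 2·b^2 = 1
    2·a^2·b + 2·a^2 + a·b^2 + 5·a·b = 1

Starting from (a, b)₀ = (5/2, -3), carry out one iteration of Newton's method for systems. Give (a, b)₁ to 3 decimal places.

At (5/2, -3): F = (-130.250, -41.000).
Jacobian J = [[10·a·b - 4·a - 2, 5·a^2 - 4·b], [4·a·b + 4·a + b^2 + 5·b, 2·a^2 + 2·a·b + 5·a]].
At the point, J = [[-87.000, 43.250], [-26.000, 10.000]] (det J = 254.500).
Solving J·Δ = −F gives Δ = (-1.850, -0.709).
Then the next iterate is (a, b)₁ = (0.650, -3.709).

(0.650, -3.709)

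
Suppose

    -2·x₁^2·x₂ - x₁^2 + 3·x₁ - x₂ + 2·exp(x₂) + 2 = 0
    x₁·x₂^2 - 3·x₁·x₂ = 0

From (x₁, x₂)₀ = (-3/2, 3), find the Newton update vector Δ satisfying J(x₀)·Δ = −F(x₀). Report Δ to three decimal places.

(-0.788, 0.000)

At (-3/2, 3): F = (18.92107, 0.000).
Jacobian J = [[-4·x₁·x₂ - 2·x₁ + 3, -2·x₁^2 + 2·exp(x₂) - 1], [x₂^2 - 3·x₂, 2·x₁·x₂ - 3·x₁]].
At the point, J = [[24.000, 34.67107], [0.000, -4.500]] (det J = -108.000).
Solving J·Δ = −F gives Δ = (-0.788, 0.000).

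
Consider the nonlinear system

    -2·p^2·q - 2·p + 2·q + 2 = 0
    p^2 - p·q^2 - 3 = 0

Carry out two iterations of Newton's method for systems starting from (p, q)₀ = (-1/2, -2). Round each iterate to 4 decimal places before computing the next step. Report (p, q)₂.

(-0.5491, -2.2172)

At (-1/2, -2): F = (0.0000, -0.7500).
Jacobian J = [[-4·p·q - 2, -2·p^2 + 2], [2·p - q^2, -2·p·q]].
At the point, J = [[-6.0000, 1.5000], [-5.0000, -2.0000]] (det J = 19.5000).
Solving J·Δ = −F gives Δ = (-0.0577, -0.2308).
Then the next iterate is (p, q)₁ = (-0.5577, -2.2308).
Round to (-0.5577, -2.2308) and repeat: F = (0.041488, 0.086406), J = [[-6.976469, 1.377941], [-6.091869, -2.488234]].
Δ = (0.0086, 0.0136), so (p, q)₂ = (-0.5491, -2.2172).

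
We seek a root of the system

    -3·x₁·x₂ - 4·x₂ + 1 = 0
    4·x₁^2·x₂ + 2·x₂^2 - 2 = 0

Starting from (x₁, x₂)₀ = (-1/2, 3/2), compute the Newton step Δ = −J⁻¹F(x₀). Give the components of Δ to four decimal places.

At (-1/2, 3/2): F = (-2.7500, 4.0000).
Jacobian J = [[-3·x₂, -3·x₁ - 4], [8·x₁·x₂, 4·x₁^2 + 4·x₂]].
At the point, J = [[-4.5000, -2.5000], [-6.0000, 7.0000]] (det J = -46.5000).
Solving J·Δ = −F gives Δ = (-0.1989, -0.7419).

(-0.1989, -0.7419)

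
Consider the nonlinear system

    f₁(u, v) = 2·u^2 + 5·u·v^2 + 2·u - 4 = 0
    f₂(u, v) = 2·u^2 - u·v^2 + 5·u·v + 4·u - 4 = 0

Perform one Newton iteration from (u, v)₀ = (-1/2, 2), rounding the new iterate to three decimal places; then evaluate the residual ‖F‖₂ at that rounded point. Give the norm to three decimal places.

At (-1/2, 2): F = (-14.500, -8.500).
Jacobian J = [[4·u + 5·v^2 + 2, 10·u·v], [4·u - v^2 + 5·v + 4, -2·u·v + 5·u]].
At the point, J = [[20.000, -10.000], [8.000, -0.500]] (det J = 70.000).
Solving J·Δ = −F gives Δ = (1.111, 0.771).
Then the next iterate is (u, v)₁ = (0.611, 2.771).
Re-evaluating at (0.611, 2.771): F = (21.42628, 2.96452), so ‖F‖₂ = 21.630.

21.630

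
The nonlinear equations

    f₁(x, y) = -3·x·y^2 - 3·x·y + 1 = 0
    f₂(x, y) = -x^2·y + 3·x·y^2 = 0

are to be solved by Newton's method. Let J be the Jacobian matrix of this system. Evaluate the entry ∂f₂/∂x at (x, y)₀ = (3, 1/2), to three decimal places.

-2.250

∂f₂/∂x = -2·x·y + 3·y^2.
At (3, 1/2) this is -2.250.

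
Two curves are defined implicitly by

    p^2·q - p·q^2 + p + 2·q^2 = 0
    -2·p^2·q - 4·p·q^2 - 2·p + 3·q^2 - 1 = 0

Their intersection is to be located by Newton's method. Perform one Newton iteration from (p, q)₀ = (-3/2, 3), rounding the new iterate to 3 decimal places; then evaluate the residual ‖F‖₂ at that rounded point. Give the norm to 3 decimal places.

22.641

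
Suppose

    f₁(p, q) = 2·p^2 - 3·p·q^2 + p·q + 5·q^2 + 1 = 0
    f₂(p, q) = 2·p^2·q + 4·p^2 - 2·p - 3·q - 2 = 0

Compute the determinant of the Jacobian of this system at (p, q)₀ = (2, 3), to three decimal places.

J = [[4·p - 3·q^2 + q, -6·p·q + p + 10·q], [4·p·q + 8·p - 2, 2·p^2 - 3]].
At the point, J = [[-16.000, -4.000], [38.000, 5.000]].
det J = 72.000.

72.000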